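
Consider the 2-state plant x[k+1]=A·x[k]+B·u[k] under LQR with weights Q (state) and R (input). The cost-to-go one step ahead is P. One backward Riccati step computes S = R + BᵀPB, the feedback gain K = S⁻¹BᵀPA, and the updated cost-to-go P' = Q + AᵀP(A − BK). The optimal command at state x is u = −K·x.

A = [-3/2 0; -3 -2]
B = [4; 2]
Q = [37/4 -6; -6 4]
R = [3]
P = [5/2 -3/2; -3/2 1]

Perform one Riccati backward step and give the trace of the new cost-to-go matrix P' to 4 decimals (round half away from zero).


15.4946

BᵀP = [7.0000 -4.0000]
S = R + BᵀPB = [3] + [20.0000] = [23.0000]
BᵀPA = [1.5000 8.0000]
K = S⁻¹·BᵀPA = [0.0652 0.3478]
A−BK = [-1.7609 -1.3913; -3.1304 -2.6957]
AᵀP(A−BK) = [1.0272 0.9783; 0.9783 1.2174]
P' = Q + AᵀP(A−BK) = [10.2772 -5.0217; -5.0217 5.2174]
tr(P') = 15.4946


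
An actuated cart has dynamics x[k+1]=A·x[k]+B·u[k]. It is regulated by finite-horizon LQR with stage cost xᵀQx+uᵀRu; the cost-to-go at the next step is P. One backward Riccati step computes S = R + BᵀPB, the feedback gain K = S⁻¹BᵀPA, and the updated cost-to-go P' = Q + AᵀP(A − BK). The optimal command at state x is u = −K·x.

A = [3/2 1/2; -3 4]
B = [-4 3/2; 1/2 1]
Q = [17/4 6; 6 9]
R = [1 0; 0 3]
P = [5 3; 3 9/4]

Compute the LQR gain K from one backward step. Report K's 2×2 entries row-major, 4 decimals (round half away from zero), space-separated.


BᵀP = [-18.5000 -10.8750; 10.5000 6.7500]
S = R + BᵀPB = [1 0; 0 3] + [68.5625 -38.6250; -38.6250 22.5000] = [69.5625 -38.6250; -38.6250 25.5000]
BᵀPA = [4.8750 -52.7500; -4.5000 32.2500]
K = S⁻¹·BᵀPA = [-0.1756 -0.3528; -0.4424 0.7303]
A−BK = [1.4613 -2.0067; -2.4698 3.4461]
AᵀP(A−BK) = [3.3651 -4.7436; -4.7436 7.0871]
P' = Q + AᵀP(A−BK) = [7.6151 1.2564; 1.2564 16.0871]
tr(P') = 23.7022

-0.1756 -0.3528 -0.4424 0.7303


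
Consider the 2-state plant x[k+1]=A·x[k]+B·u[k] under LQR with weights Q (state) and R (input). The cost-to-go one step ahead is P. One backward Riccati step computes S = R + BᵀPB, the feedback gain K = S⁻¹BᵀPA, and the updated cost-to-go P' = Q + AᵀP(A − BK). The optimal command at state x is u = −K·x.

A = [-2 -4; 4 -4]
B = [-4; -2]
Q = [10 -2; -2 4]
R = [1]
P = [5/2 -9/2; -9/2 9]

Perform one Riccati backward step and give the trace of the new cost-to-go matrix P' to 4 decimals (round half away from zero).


BᵀP = [-1.0000 0.0000]
S = R + BᵀPB = [1] + [4.0000] = [5.0000]
BᵀPA = [2.0000 4.0000]
K = S⁻¹·BᵀPA = [0.4000 0.8000]
A−BK = [-0.4000 -0.8000; 4.8000 -2.4000]
AᵀP(A−BK) = [225.2000 -89.6000; -89.6000 36.8000]
P' = Q + AᵀP(A−BK) = [235.2000 -91.6000; -91.6000 40.8000]
tr(P') = 276.0000

276.0000


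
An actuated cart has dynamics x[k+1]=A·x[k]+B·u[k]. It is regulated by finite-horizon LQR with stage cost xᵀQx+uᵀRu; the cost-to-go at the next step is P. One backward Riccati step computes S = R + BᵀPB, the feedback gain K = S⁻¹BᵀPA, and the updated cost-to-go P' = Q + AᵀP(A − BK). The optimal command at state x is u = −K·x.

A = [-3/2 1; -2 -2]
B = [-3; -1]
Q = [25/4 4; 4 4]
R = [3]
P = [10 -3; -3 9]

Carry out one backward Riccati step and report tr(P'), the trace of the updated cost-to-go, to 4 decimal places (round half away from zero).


80.5446

BᵀP = [-27.0000 0.0000]
S = R + BᵀPB = [3] + [81.0000] = [84.0000]
BᵀPA = [40.5000 -27.0000]
K = S⁻¹·BᵀPA = [0.4821 -0.3214]
A−BK = [-0.0536 0.0357; -1.5179 -2.3214]
AᵀP(A−BK) = [20.9732 31.0179; 31.0179 49.3214]
P' = Q + AᵀP(A−BK) = [27.2232 35.0179; 35.0179 53.3214]
tr(P') = 80.5446


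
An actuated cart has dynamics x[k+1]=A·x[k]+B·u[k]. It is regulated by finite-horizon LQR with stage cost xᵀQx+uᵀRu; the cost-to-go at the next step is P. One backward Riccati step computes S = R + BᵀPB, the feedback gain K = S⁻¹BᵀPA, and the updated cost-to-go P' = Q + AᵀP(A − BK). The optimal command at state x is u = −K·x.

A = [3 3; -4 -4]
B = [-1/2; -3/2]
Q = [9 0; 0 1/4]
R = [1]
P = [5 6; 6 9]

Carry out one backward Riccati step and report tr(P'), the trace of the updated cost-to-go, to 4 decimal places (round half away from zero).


36.2500

BᵀP = [-11.5000 -16.5000]
S = R + BᵀPB = [1] + [30.5000] = [31.5000]
BᵀPA = [31.5000 31.5000]
K = S⁻¹·BᵀPA = [1.0000 1.0000]
A−BK = [3.5000 3.5000; -2.5000 -2.5000]
AᵀP(A−BK) = [13.5000 13.5000; 13.5000 13.5000]
P' = Q + AᵀP(A−BK) = [22.5000 13.5000; 13.5000 13.7500]
tr(P') = 36.2500


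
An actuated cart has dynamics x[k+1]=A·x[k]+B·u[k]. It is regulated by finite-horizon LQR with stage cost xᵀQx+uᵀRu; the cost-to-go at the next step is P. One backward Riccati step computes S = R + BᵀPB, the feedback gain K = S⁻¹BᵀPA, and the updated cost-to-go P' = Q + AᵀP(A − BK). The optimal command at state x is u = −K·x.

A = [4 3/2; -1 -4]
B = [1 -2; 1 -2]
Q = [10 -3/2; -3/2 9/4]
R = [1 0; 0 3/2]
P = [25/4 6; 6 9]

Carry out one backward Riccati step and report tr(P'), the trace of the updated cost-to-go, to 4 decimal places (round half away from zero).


BᵀP = [12.2500 15.0000; -24.5000 -30.0000]
S = R + BᵀPB = [1 0; 0 3/2] + [27.2500 -54.5000; -54.5000 109.0000] = [28.2500 -54.5000; -54.5000 110.5000]
BᵀPA = [34.0000 -41.6250; -68.0000 83.2500]
K = S⁻¹·BᵀPA = [0.3369 -0.4125; -0.4492 0.5500]
A−BK = [2.7647 3.0124; -2.2353 -2.4876]
AᵀP(A−BK) = [18.9983 19.9211; 19.9211 23.1094]
P' = Q + AᵀP(A−BK) = [28.9983 18.4211; 18.4211 25.3594]
tr(P') = 54.3578

54.3578


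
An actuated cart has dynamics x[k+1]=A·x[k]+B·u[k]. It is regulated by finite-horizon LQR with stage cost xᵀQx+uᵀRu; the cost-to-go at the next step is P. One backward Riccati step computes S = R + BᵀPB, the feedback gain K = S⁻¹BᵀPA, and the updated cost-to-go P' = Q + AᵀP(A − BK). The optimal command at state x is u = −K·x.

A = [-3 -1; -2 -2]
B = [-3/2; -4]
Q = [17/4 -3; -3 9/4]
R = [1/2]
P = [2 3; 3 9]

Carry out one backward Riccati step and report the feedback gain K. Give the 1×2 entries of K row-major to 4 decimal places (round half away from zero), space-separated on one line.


BᵀP = [-15.0000 -40.5000]
S = R + BᵀPB = [1/2] + [184.5000] = [185.0000]
BᵀPA = [126.0000 96.0000]
K = S⁻¹·BᵀPA = [0.6811 0.5189]
A−BK = [-1.9784 -0.2216; 0.7243 0.0757]
AᵀP(A−BK) = [4.1838 0.6162; 0.6162 0.1838]
P' = Q + AᵀP(A−BK) = [8.4338 -2.3838; -2.3838 2.4338]
tr(P') = 10.8676

0.6811 0.5189


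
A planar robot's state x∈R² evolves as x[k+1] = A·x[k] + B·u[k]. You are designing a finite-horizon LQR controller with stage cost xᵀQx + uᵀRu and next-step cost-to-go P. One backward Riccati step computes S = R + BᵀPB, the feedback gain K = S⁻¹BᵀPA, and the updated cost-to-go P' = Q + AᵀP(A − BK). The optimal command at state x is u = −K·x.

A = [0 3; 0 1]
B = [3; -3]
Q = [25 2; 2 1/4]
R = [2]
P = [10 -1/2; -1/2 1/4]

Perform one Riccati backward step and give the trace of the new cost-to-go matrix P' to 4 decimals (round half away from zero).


30.0781

BᵀP = [31.5000 -2.2500]
S = R + BᵀPB = [2] + [101.2500] = [103.2500]
BᵀPA = [0.0000 92.2500]
K = S⁻¹·BᵀPA = [0.0000 0.8935]
A−BK = [0.0000 0.3196; 0.0000 3.6804]
AᵀP(A−BK) = [0.0000 0.0000; 0.0000 4.8281]
P' = Q + AᵀP(A−BK) = [25.0000 2.0000; 2.0000 5.0781]
tr(P') = 30.0781


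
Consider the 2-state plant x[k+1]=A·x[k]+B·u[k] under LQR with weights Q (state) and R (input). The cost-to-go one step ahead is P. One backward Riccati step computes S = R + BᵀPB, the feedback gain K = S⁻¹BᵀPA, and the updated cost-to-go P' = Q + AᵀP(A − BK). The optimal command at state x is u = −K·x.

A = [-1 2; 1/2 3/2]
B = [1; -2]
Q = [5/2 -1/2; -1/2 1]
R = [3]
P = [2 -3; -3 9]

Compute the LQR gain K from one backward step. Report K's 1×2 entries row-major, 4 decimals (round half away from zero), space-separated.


-0.3491 -0.2925

BᵀP = [8.0000 -21.0000]
S = R + BᵀPB = [3] + [50.0000] = [53.0000]
BᵀPA = [-18.5000 -15.5000]
K = S⁻¹·BᵀPA = [-0.3491 -0.2925]
A−BK = [-0.6509 2.2925; -0.1981 0.9151]
AᵀP(A−BK) = [0.7925 -1.1604; -1.1604 5.7170]
P' = Q + AᵀP(A−BK) = [3.2925 -1.6604; -1.6604 6.7170]
tr(P') = 10.0094


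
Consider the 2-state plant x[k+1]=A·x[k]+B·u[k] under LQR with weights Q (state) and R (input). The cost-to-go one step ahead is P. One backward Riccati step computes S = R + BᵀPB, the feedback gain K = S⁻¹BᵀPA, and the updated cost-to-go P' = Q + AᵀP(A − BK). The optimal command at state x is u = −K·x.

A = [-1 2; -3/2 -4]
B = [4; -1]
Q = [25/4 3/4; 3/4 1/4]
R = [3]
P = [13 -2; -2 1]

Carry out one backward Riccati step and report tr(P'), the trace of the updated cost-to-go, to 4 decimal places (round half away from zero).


17.6086

BᵀP = [54.0000 -9.0000]
S = R + BᵀPB = [3] + [225.0000] = [228.0000]
BᵀPA = [-40.5000 144.0000]
K = S⁻¹·BᵀPA = [-0.1776 0.6316]
A−BK = [-0.2895 -0.5263; -1.6776 -3.3684]
AᵀP(A−BK) = [2.0559 3.5789; 3.5789 9.0526]
P' = Q + AᵀP(A−BK) = [8.3059 4.3289; 4.3289 9.3026]
tr(P') = 17.6086


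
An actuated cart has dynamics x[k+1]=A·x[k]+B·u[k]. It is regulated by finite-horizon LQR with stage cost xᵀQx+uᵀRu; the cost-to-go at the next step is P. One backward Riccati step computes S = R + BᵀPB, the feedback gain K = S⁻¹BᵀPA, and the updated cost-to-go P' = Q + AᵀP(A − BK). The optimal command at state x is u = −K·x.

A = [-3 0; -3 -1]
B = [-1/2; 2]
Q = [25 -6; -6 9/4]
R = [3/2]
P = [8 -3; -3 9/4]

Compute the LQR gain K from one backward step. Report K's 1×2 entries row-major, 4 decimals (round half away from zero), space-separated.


BᵀP = [-10.0000 6.0000]
S = R + BᵀPB = [3/2] + [17.0000] = [18.5000]
BᵀPA = [12.0000 -6.0000]
K = S⁻¹·BᵀPA = [0.6486 -0.3243]
A−BK = [-2.6757 -0.1622; -4.2973 -0.3514]
AᵀP(A−BK) = [30.4662 1.6419; 1.6419 0.3041]
P' = Q + AᵀP(A−BK) = [55.4662 -4.3581; -4.3581 2.5541]
tr(P') = 58.0203

0.6486 -0.3243


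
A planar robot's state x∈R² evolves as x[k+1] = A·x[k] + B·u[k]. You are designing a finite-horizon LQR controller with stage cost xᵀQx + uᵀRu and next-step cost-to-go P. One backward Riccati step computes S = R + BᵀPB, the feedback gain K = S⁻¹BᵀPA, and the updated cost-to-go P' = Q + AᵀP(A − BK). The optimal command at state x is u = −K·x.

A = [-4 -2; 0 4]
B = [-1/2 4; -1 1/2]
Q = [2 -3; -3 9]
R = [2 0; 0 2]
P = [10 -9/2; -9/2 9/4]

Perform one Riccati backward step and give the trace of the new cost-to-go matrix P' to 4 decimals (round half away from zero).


19.3871

BᵀP = [-0.5000 0.0000; 37.7500 -16.8750]
S = R + BᵀPB = [2 0; 0 2] + [0.2500 -2.0000; -2.0000 142.5625] = [2.2500 -2.0000; -2.0000 144.5625]
BᵀPA = [2.0000 1.0000; -151.0000 -143.0000]
K = S⁻¹·BᵀPA = [-0.0401 -0.4403; -1.0451 -0.9953]
A−BK = [0.1603 1.7610; 0.4825 4.0574]
AᵀP(A−BK) = [2.2723 2.5929; 2.5929 6.1149]
P' = Q + AᵀP(A−BK) = [4.2723 -0.4071; -0.4071 15.1149]
tr(P') = 19.3871


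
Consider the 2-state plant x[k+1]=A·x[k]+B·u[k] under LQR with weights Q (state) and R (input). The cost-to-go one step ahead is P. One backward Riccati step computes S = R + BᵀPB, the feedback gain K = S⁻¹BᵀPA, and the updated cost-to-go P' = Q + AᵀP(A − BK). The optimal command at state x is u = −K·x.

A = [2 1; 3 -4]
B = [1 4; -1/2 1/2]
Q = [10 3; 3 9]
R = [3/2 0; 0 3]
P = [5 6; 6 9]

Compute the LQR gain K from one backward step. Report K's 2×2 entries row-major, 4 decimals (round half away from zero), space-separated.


-0.9916 1.6047 1.2831 -0.9615

BᵀP = [2.0000 1.5000; 23.0000 28.5000]
S = R + BᵀPB = [3/2 0; 0 3] + [1.2500 8.7500; 8.7500 106.2500] = [2.7500 8.7500; 8.7500 109.2500]
BᵀPA = [8.5000 -4.0000; 131.5000 -91.0000]
K = S⁻¹·BᵀPA = [-0.9916 1.6047; 1.2831 -0.9615]
A−BK = [-2.1407 3.2412; 1.8626 -2.7169]
AᵀP(A−BK) = [12.7035 -15.2060; -15.2060 19.9246]
P' = Q + AᵀP(A−BK) = [22.7035 -12.2060; -12.2060 28.9246]
tr(P') = 51.6281


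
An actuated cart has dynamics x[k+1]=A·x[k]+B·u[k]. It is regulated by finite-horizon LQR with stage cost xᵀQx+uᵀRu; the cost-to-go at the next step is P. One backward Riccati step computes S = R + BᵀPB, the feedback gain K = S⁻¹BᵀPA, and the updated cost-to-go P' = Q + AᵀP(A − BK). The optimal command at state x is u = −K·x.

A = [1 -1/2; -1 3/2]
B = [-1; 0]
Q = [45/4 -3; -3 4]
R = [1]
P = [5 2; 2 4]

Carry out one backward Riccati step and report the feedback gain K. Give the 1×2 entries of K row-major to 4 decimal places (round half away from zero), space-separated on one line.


BᵀP = [-5.0000 -2.0000]
S = R + BᵀPB = [1] + [5.0000] = [6.0000]
BᵀPA = [-3.0000 -0.5000]
K = S⁻¹·BᵀPA = [-0.5000 -0.0833]
A−BK = [0.5000 -0.5833; -1.0000 1.5000]
AᵀP(A−BK) = [3.5000 -4.7500; -4.7500 7.2083]
P' = Q + AᵀP(A−BK) = [14.7500 -7.7500; -7.7500 11.2083]
tr(P') = 25.9583

-0.5000 -0.0833


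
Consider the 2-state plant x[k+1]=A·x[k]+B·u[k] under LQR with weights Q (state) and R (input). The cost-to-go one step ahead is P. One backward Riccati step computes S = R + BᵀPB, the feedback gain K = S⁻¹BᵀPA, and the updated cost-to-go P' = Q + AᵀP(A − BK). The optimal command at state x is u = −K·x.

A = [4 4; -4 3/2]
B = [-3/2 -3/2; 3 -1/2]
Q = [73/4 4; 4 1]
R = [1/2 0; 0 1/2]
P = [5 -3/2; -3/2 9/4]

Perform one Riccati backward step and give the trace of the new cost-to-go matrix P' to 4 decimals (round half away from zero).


24.4091

BᵀP = [-12.0000 9.0000; -6.7500 1.1250]
S = R + BᵀPB = [1/2 0; 0 1/2] + [45.0000 13.5000; 13.5000 9.5625] = [45.5000 13.5000; 13.5000 10.0625]
BᵀPA = [-84.0000 -34.5000; -31.5000 -25.3125]
K = S⁻¹·BᵀPA = [-1.5240 -0.0197; -1.0858 -2.4891]
A−BK = [0.0853 0.2368; 0.0290 0.3147]
AᵀP(A−BK) = [1.7816 1.4374; 1.4374 3.3775]
P' = Q + AᵀP(A−BK) = [20.0316 5.4374; 5.4374 4.3775]
tr(P') = 24.4091


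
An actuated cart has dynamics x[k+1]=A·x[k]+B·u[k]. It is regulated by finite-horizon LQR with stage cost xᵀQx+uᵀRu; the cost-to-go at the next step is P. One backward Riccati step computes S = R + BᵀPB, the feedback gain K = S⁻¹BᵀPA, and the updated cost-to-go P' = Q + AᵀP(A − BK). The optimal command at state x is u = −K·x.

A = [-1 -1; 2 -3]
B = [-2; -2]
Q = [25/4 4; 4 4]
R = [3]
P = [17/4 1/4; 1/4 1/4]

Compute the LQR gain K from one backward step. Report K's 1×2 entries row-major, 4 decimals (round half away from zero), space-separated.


0.3043 0.5217

BᵀP = [-9.0000 -1.0000]
S = R + BᵀPB = [3] + [20.0000] = [23.0000]
BᵀPA = [7.0000 12.0000]
K = S⁻¹·BᵀPA = [0.3043 0.5217]
A−BK = [-0.3913 0.0435; 2.6087 -1.9565]
AᵀP(A−BK) = [2.1196 -0.6522; -0.6522 1.7391]
P' = Q + AᵀP(A−BK) = [8.3696 3.3478; 3.3478 5.7391]
tr(P') = 14.1087


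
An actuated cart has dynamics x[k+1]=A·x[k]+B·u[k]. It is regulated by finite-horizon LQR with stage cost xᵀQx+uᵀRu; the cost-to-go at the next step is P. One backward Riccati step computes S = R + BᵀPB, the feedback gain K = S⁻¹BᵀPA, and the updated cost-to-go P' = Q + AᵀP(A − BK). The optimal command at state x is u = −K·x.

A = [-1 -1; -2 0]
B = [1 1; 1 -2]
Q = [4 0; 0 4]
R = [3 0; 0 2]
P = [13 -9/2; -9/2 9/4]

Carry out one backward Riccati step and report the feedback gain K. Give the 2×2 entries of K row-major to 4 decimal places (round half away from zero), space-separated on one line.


BᵀP = [8.5000 -2.2500; 22.0000 -9.0000]
S = R + BᵀPB = [3 0; 0 2] + [6.2500 13.0000; 13.0000 40.0000] = [9.2500 13.0000; 13.0000 42.0000]
BᵀPA = [-4.0000 -8.5000; -4.0000 -22.0000]
K = S⁻¹·BᵀPA = [-0.5285 -0.3235; 0.0683 -0.4237]
A−BK = [-0.5399 -0.2528; -1.3349 -0.5239]
AᵀP(A−BK) = [2.1595 1.0114; 1.0114 0.9294]
P' = Q + AᵀP(A−BK) = [6.1595 1.0114; 1.0114 4.9294]
tr(P') = 11.0888

-0.5285 -0.3235 0.0683 -0.4237


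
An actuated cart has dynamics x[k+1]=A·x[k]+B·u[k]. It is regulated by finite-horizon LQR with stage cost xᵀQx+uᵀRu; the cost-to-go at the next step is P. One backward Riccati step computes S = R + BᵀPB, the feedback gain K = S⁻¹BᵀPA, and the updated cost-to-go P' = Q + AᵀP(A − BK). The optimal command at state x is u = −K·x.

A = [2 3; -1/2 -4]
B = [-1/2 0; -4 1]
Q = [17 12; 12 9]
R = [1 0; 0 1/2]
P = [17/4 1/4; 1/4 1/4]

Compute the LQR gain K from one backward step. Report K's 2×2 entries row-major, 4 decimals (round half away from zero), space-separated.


-0.9535 -0.9767 -0.9302 -1.7984

BᵀP = [-3.1250 -1.1250; 0.2500 0.2500]
S = R + BᵀPB = [1 0; 0 1/2] + [6.0625 -1.1250; -1.1250 0.2500] = [7.0625 -1.1250; -1.1250 0.7500]
BᵀPA = [-5.6875 -4.8750; 0.3750 -0.2500]
K = S⁻¹·BᵀPA = [-0.9535 -0.9767; -0.9302 -1.7984]
A−BK = [1.5233 2.5116; -3.3837 -6.1085]
AᵀP(A−BK) = [11.4884 18.7442; 18.7442 31.0388]
P' = Q + AᵀP(A−BK) = [28.4884 30.7442; 30.7442 40.0388]
tr(P') = 68.5271


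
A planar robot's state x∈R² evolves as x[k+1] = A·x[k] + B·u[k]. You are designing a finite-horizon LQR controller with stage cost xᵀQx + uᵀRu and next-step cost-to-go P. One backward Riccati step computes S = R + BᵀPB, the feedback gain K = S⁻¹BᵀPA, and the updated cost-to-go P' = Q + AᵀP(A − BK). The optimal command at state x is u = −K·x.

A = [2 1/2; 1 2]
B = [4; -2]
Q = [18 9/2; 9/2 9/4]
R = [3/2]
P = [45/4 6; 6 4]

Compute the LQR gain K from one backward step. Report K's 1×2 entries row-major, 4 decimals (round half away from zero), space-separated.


0.8079 0.4778

BᵀP = [33.0000 16.0000]
S = R + BᵀPB = [3/2] + [100.0000] = [101.5000]
BᵀPA = [82.0000 48.5000]
K = S⁻¹·BᵀPA = [0.8079 0.4778]
A−BK = [-1.2315 -1.4113; 2.6158 2.9557]
AᵀP(A−BK) = [6.7537 7.0677; 7.0677 7.6376]
P' = Q + AᵀP(A−BK) = [24.7537 11.5677; 11.5677 9.8876]
tr(P') = 34.6413


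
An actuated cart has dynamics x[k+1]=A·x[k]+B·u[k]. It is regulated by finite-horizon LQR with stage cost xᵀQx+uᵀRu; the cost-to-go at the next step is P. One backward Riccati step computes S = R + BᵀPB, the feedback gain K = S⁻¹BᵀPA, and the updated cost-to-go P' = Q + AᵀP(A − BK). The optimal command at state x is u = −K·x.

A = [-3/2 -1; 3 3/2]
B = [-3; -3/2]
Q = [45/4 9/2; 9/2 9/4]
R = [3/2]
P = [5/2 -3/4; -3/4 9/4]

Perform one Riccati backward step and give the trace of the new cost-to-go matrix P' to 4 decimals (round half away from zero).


53.2369

BᵀP = [-6.3750 -1.1250]
S = R + BᵀPB = [3/2] + [20.8125] = [22.3125]
BᵀPA = [6.1875 4.6875]
K = S⁻¹·BᵀPA = [0.2773 0.2101]
A−BK = [-0.6681 -0.3697; 3.4160 1.8151]
AᵀP(A−BK) = [30.9091 16.5126; 16.5126 8.8277]
P' = Q + AᵀP(A−BK) = [42.1591 21.0126; 21.0126 11.0777]
tr(P') = 53.2369


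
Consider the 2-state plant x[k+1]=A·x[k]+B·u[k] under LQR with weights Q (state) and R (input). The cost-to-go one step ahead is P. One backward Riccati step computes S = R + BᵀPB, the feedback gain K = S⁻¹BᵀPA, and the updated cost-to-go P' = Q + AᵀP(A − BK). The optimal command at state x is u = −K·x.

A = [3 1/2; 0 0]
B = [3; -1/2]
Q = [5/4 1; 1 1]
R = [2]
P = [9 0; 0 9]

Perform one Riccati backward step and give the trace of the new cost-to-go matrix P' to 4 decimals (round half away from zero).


BᵀP = [27.0000 -4.5000]
S = R + BᵀPB = [2] + [83.2500] = [85.2500]
BᵀPA = [81.0000 13.5000]
K = S⁻¹·BᵀPA = [0.9501 0.1584]
A−BK = [0.1496 0.0249; 0.4751 0.0792]
AᵀP(A−BK) = [4.0381 0.6730; 0.6730 0.1122]
P' = Q + AᵀP(A−BK) = [5.2881 1.6730; 1.6730 1.1122]
tr(P') = 6.4003

6.4003


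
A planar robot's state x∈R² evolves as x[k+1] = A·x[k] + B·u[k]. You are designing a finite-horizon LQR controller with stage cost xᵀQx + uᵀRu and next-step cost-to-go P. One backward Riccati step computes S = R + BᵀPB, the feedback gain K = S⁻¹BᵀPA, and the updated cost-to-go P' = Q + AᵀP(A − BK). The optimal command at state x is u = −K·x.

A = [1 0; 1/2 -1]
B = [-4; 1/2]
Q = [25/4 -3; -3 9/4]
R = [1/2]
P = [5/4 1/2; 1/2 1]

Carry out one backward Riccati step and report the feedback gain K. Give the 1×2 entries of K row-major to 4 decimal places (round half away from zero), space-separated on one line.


-0.2933 0.0800

BᵀP = [-4.7500 -1.5000]
S = R + BᵀPB = [1/2] + [18.2500] = [18.7500]
BᵀPA = [-5.5000 1.5000]
K = S⁻¹·BᵀPA = [-0.2933 0.0800]
A−BK = [-0.1733 0.3200; 0.6467 -1.0400]
AᵀP(A−BK) = [0.3867 -0.5600; -0.5600 0.8800]
P' = Q + AᵀP(A−BK) = [6.6367 -3.5600; -3.5600 3.1300]
tr(P') = 9.7667


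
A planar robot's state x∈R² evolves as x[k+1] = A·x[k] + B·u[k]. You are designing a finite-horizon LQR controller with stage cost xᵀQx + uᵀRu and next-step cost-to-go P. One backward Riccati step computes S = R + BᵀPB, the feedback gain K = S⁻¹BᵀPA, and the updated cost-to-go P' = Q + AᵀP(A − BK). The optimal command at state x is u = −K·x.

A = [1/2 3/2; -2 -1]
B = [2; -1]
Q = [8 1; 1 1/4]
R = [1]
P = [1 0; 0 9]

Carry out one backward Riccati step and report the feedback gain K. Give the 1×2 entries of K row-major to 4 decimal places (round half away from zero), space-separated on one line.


1.3571 0.8571

BᵀP = [2.0000 -9.0000]
S = R + BᵀPB = [1] + [13.0000] = [14.0000]
BᵀPA = [19.0000 12.0000]
K = S⁻¹·BᵀPA = [1.3571 0.8571]
A−BK = [-2.2143 -0.2143; -0.6429 -0.1429]
AᵀP(A−BK) = [10.4643 2.4643; 2.4643 0.9643]
P' = Q + AᵀP(A−BK) = [18.4643 3.4643; 3.4643 1.2143]
tr(P') = 19.6786


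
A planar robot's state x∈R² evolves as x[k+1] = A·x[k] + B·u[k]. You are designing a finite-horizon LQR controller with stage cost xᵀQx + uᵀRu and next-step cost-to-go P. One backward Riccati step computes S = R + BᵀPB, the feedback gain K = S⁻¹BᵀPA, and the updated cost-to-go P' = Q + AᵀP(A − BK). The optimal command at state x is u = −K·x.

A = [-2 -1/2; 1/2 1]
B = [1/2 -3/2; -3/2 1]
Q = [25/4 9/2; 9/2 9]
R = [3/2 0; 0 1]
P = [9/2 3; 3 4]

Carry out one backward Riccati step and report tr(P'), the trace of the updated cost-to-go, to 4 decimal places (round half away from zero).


18.2212

BᵀP = [-2.2500 -4.5000; -3.7500 -0.5000]
S = R + BᵀPB = [3/2 0; 0 1] + [5.6250 -1.1250; -1.1250 5.1250] = [7.1250 -1.1250; -1.1250 6.1250]
BᵀPA = [2.2500 -3.3750; 7.2500 1.3750]
K = S⁻¹·BᵀPA = [0.5177 -0.4513; 1.2788 0.1416]
A−BK = [-0.3407 -0.0619; -0.0022 0.1814]
AᵀP(A−BK) = [2.5642 -0.2611; -0.2611 0.4071]
P' = Q + AᵀP(A−BK) = [8.8142 4.2389; 4.2389 9.4071]
tr(P') = 18.2212


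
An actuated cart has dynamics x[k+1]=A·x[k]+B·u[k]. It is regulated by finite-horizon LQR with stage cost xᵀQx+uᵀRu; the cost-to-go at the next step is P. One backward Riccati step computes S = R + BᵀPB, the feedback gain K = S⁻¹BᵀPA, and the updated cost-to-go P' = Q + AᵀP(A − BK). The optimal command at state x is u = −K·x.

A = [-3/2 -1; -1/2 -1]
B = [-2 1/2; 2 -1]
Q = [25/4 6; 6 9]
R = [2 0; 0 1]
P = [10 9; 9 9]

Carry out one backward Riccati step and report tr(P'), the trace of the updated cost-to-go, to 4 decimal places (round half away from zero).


41.9563

BᵀP = [-2.0000 0.0000; -4.0000 -4.5000]
S = R + BᵀPB = [2 0; 0 1] + [4.0000 -1.0000; -1.0000 2.5000] = [6.0000 -1.0000; -1.0000 3.5000]
BᵀPA = [3.0000 2.0000; 8.2500 8.5000]
K = S⁻¹·BᵀPA = [0.9375 0.7750; 2.6250 2.6500]
A−BK = [-0.9375 -0.7750; 0.2500 0.1000]
AᵀP(A−BK) = [13.7813 13.3125; 13.3125 12.9250]
P' = Q + AᵀP(A−BK) = [20.0313 19.3125; 19.3125 21.9250]
tr(P') = 41.9563


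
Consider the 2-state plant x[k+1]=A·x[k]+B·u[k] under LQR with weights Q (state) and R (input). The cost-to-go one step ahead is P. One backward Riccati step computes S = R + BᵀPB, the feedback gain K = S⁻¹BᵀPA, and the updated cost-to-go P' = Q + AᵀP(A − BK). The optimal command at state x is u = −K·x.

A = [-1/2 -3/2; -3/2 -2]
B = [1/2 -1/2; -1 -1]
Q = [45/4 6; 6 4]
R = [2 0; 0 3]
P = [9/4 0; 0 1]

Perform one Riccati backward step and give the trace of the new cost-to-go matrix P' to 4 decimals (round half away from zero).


BᵀP = [1.1250 -1.0000; -1.1250 -1.0000]
S = R + BᵀPB = [2 0; 0 3] + [1.5625 0.4375; 0.4375 1.5625] = [3.5625 0.4375; 0.4375 4.5625]
BᵀPA = [0.9375 0.3125; 2.0625 3.6875]
K = S⁻¹·BᵀPA = [0.2101 -0.0117; 0.4319 0.8093]
A−BK = [-0.3891 -1.0895; -0.8580 -1.2023]
AᵀP(A−BK) = [1.7247 3.0292; 3.0292 6.0817]
P' = Q + AᵀP(A−BK) = [12.9747 9.0292; 9.0292 10.0817]
tr(P') = 23.0564

23.0564


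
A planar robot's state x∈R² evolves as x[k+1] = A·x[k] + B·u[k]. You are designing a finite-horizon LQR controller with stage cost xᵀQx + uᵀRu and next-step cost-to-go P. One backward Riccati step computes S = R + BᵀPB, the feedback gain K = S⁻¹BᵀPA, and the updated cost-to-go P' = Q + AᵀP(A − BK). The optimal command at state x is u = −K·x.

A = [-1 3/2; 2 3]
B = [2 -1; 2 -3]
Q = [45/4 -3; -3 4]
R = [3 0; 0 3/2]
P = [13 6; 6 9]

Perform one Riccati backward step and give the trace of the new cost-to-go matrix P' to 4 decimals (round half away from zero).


22.0808

BᵀP = [38.0000 30.0000; -31.0000 -33.0000]
S = R + BᵀPB = [3 0; 0 3/2] + [136.0000 -128.0000; -128.0000 130.0000] = [139.0000 -128.0000; -128.0000 131.5000]
BᵀPA = [22.0000 147.0000; -35.0000 -145.5000]
K = S⁻¹·BᵀPA = [-0.8377 0.3729; -1.0816 -0.7435]
A−BK = [-0.4062 0.0107; 0.4307 0.0238]
AᵀP(A−BK) = [5.5748 0.2743; 0.2743 1.2559]
P' = Q + AᵀP(A−BK) = [16.8248 -2.7257; -2.7257 5.2559]
tr(P') = 22.0808


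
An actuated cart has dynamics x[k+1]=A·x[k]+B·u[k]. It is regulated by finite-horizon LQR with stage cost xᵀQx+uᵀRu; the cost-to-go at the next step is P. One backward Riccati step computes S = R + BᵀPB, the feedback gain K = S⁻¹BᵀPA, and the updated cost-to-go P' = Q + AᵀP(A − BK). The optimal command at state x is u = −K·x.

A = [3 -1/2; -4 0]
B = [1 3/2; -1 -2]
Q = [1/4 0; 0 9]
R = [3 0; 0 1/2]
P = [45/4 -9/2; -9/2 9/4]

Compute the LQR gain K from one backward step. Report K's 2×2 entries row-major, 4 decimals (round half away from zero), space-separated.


BᵀP = [15.7500 -6.7500; 25.8750 -11.2500]
S = R + BᵀPB = [3 0; 0 1/2] + [22.5000 37.1250; 37.1250 61.3125] = [25.5000 37.1250; 37.1250 61.8125]
BᵀPA = [74.2500 -7.8750; 122.6250 -12.9375]
K = S⁻¹·BᵀPA = [0.1875 -0.0327; 1.8712 -0.1897]
A−BK = [0.0057 -0.1828; -0.0701 -0.4120]
AᵀP(A−BK) = [1.8712 -0.1897; -0.1897 0.1012]
P' = Q + AᵀP(A−BK) = [2.1212 -0.1897; -0.1897 9.1012]
tr(P') = 11.2224

0.1875 -0.0327 1.8712 -0.1897


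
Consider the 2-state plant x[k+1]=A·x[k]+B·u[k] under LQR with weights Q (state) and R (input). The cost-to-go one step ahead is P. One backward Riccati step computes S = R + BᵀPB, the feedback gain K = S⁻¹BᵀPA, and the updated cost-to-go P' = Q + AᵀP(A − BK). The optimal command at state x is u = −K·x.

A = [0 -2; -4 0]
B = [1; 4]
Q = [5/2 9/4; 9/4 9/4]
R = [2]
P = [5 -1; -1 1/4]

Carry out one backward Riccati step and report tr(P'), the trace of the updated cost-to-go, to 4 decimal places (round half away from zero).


27.4167

BᵀP = [1.0000 0.0000]
S = R + BᵀPB = [2] + [1.0000] = [3.0000]
BᵀPA = [0.0000 -2.0000]
K = S⁻¹·BᵀPA = [0.0000 -0.6667]
A−BK = [0.0000 -1.3333; -4.0000 2.6667]
AᵀP(A−BK) = [4.0000 -8.0000; -8.0000 18.6667]
P' = Q + AᵀP(A−BK) = [6.5000 -5.7500; -5.7500 20.9167]
tr(P') = 27.4167


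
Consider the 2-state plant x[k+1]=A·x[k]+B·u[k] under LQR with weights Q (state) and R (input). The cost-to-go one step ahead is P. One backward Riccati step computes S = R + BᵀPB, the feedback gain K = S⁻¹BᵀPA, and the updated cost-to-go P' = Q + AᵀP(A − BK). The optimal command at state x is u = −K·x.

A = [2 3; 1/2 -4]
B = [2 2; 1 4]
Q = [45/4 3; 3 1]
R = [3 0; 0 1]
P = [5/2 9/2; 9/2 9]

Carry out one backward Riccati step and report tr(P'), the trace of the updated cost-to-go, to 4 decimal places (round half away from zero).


BᵀP = [9.5000 18.0000; 23.0000 45.0000]
S = R + BᵀPB = [3 0; 0 1] + [37.0000 91.0000; 91.0000 226.0000] = [40.0000 91.0000; 91.0000 227.0000]
BᵀPA = [28.0000 -43.5000; 68.5000 -111.0000]
K = S⁻¹·BᵀPA = [0.1533 0.2835; 0.2403 -0.6026]
A−BK = [1.2128 3.6383; -0.6145 -1.8730]
AᵀP(A−BK) = [0.4966 1.0926; 1.0926 3.9396]
P' = Q + AᵀP(A−BK) = [11.7466 4.0926; 4.0926 4.9396]
tr(P') = 16.6862

16.6862


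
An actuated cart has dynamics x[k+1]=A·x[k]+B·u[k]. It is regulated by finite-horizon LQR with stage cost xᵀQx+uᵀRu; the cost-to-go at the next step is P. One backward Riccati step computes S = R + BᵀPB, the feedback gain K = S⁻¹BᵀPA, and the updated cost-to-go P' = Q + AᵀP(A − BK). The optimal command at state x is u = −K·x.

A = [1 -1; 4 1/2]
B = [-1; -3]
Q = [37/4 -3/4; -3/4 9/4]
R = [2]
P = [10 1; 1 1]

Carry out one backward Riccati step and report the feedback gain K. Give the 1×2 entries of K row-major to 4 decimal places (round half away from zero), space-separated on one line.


BᵀP = [-13.0000 -4.0000]
S = R + BᵀPB = [2] + [25.0000] = [27.0000]
BᵀPA = [-29.0000 11.0000]
K = S⁻¹·BᵀPA = [-1.0741 0.4074]
A−BK = [-0.0741 -0.5926; 0.7778 1.7222]
AᵀP(A−BK) = [2.8519 0.3148; 0.3148 4.7685]
P' = Q + AᵀP(A−BK) = [12.1019 -0.4352; -0.4352 7.0185]
tr(P') = 19.1204

-1.0741 0.4074


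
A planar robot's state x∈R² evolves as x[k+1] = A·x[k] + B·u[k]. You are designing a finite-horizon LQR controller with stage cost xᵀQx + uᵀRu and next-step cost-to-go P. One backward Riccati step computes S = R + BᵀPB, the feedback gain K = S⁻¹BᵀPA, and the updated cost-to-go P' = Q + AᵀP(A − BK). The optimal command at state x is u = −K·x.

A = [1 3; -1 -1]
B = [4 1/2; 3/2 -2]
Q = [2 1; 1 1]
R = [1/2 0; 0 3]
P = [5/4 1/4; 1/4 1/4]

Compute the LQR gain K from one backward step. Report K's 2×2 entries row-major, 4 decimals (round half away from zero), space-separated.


0.1666 0.6135 0.1339 0.2068

BᵀP = [5.3750 1.3750; 0.1250 -0.3750]
S = R + BᵀPB = [1/2 0; 0 3] + [23.5625 -0.0625; -0.0625 0.8125] = [24.0625 -0.0625; -0.0625 3.8125]
BᵀPA = [4.0000 14.7500; 0.5000 0.7500]
K = S⁻¹·BᵀPA = [0.1666 0.6135; 0.1339 0.2068]
A−BK = [0.2667 0.4425; -0.9821 -1.5067]
AᵀP(A−BK) = [0.2667 0.4425; 0.4425 0.7954]
P' = Q + AᵀP(A−BK) = [2.2667 1.4425; 1.4425 1.7954]
tr(P') = 4.0622


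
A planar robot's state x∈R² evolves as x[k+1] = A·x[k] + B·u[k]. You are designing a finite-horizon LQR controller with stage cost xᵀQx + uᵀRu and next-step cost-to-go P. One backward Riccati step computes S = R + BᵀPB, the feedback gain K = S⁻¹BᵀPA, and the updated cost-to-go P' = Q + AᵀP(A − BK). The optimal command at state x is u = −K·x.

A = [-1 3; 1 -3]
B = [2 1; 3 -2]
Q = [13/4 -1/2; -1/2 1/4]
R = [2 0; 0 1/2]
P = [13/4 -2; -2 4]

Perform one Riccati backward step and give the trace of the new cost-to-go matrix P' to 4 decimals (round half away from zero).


6.2849

BᵀP = [0.5000 8.0000; 7.2500 -10.0000]
S = R + BᵀPB = [2 0; 0 1/2] + [25.0000 -15.5000; -15.5000 27.2500] = [27.0000 -15.5000; -15.5000 27.7500]
BᵀPA = [7.5000 -22.5000; -17.2500 51.7500]
K = S⁻¹·BᵀPA = [-0.1164 0.3492; -0.6866 2.0599]
A−BK = [-0.0806 0.2417; -0.0241 0.0722]
AᵀP(A−BK) = [0.2785 -0.8355; -0.8355 2.5064]
P' = Q + AᵀP(A−BK) = [3.5285 -1.3355; -1.3355 2.7564]
tr(P') = 6.2849


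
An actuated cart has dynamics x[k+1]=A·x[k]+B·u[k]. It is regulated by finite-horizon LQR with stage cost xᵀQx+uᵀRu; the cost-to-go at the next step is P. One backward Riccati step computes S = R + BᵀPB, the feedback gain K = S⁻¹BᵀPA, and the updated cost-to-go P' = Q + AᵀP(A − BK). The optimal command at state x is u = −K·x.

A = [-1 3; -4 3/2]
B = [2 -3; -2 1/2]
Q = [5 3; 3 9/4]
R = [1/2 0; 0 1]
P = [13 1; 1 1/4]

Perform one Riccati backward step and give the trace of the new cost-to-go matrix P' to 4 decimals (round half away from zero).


11.6543

BᵀP = [24.0000 1.5000; -38.5000 -2.8750]
S = R + BᵀPB = [1/2 0; 0 1] + [45.0000 -71.2500; -71.2500 114.0625] = [45.5000 -71.2500; -71.2500 115.0625]
BᵀPA = [-30.0000 74.2500; 50.0000 -119.8125]
K = S⁻¹·BᵀPA = [0.6967 0.0425; 0.8660 -1.0150]
A−BK = [0.2045 -0.1299; -3.0396 2.0925]
AᵀP(A−BK) = [2.6028 -1.9768; -1.9768 1.8014]
P' = Q + AᵀP(A−BK) = [7.6028 1.0232; 1.0232 4.0514]
tr(P') = 11.6543


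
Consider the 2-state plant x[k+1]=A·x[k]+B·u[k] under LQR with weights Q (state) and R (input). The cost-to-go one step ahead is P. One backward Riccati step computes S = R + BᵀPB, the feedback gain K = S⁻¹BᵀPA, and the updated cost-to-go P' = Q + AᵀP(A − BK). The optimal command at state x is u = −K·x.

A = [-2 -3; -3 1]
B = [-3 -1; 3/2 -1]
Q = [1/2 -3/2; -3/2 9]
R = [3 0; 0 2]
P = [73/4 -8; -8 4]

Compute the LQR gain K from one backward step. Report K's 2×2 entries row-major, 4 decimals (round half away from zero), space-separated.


0.0667 0.8925 0.7333 0.2366

BᵀP = [-66.7500 30.0000; -10.2500 4.0000]
S = R + BᵀPB = [3 0; 0 2] + [245.2500 36.7500; 36.7500 6.2500] = [248.2500 36.7500; 36.7500 8.2500]
BᵀPA = [43.5000 230.2500; 8.5000 34.7500]
K = S⁻¹·BᵀPA = [0.0667 0.8925; 0.7333 0.2366]
A−BK = [-1.0667 -0.0860; -2.3667 -0.1022]
AᵀP(A−BK) = [3.8667 0.6667; 0.6667 2.5376]
P' = Q + AᵀP(A−BK) = [4.3667 -0.8333; -0.8333 11.5376]
tr(P') = 15.9043


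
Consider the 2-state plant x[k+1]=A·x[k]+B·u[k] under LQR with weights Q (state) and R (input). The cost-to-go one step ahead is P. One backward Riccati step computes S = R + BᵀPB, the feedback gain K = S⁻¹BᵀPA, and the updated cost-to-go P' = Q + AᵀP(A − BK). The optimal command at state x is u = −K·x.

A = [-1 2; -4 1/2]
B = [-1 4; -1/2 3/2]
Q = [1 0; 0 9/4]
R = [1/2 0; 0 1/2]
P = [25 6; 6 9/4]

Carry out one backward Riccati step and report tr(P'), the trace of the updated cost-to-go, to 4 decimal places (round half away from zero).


BᵀP = [-28.0000 -7.1250; 109.0000 27.3750]
S = R + BᵀPB = [1/2 0; 0 1/2] + [31.5625 -122.6875; -122.6875 477.0625] = [32.0625 -122.6875; -122.6875 477.5625]
BᵀPA = [56.5000 -59.5625; -218.5000 231.6875]
K = S⁻¹·BᵀPA = [0.6743 -0.0757; -0.2843 0.4657]
A−BK = [0.8115 0.0615; -3.2364 -0.2364]
AᵀP(A−BK) = [8.7821 0.5321; 0.5321 0.1571]
P' = Q + AᵀP(A−BK) = [9.7821 0.5321; 0.5321 2.4071]
tr(P') = 12.1893

12.1893


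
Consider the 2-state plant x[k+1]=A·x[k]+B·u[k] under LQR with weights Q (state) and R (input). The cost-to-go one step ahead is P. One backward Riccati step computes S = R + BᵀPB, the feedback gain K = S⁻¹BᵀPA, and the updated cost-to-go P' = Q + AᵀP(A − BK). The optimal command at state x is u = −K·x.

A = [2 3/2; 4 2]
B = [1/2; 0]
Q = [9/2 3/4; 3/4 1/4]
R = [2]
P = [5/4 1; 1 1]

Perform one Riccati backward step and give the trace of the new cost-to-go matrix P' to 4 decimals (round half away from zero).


BᵀP = [0.6250 0.5000]
S = R + BᵀPB = [2] + [0.3125] = [2.3125]
BᵀPA = [3.2500 1.9375]
K = S⁻¹·BᵀPA = [1.4054 0.8378]
A−BK = [1.2973 1.0811; 4.0000 2.0000]
AᵀP(A−BK) = [32.4324 19.0270; 19.0270 11.1892]
P' = Q + AᵀP(A−BK) = [36.9324 19.7770; 19.7770 11.4392]
tr(P') = 48.3716

48.3716


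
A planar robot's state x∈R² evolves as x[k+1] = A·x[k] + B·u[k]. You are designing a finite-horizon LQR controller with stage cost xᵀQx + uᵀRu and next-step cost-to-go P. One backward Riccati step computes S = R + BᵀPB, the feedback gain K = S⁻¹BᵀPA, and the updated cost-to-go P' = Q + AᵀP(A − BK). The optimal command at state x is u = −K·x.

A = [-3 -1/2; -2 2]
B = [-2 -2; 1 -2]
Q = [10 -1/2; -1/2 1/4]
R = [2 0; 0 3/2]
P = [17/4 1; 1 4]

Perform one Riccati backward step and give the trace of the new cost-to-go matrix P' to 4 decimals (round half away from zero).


BᵀP = [-7.5000 2.0000; -10.5000 -10.0000]
S = R + BᵀPB = [2 0; 0 3/2] + [17.0000 11.0000; 11.0000 41.0000] = [19.0000 11.0000; 11.0000 42.5000]
BᵀPA = [18.5000 7.7500; 51.5000 -14.7500]
K = S⁻¹·BᵀPA = [0.3201 0.7161; 1.1289 -0.5324]
A−BK = [-0.1020 -0.1326; -0.0623 0.2190]
AᵀP(A−BK) = [2.1890 -0.4543; -0.4543 1.6594]
P' = Q + AᵀP(A−BK) = [12.1890 -0.9543; -0.9543 1.9094]
tr(P') = 14.0984

14.0984


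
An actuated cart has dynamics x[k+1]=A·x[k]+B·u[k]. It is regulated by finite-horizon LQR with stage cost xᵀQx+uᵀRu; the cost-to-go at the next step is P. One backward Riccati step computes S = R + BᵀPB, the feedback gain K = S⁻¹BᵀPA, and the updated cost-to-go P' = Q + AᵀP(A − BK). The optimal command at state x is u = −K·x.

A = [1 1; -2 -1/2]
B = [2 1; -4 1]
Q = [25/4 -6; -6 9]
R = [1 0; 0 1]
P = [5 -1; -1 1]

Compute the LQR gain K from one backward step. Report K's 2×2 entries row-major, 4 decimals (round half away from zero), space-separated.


0.4876 0.2637 0.0199 0.3781

BᵀP = [14.0000 -6.0000; 4.0000 0.0000]
S = R + BᵀPB = [1 0; 0 1] + [52.0000 8.0000; 8.0000 4.0000] = [53.0000 8.0000; 8.0000 5.0000]
BᵀPA = [26.0000 17.0000; 4.0000 4.0000]
K = S⁻¹·BᵀPA = [0.4876 0.2637; 0.0199 0.3781]
A−BK = [0.0050 0.0945; -0.0697 0.1766]
AᵀP(A−BK) = [0.2438 0.1318; 0.1318 0.2550]
P' = Q + AᵀP(A−BK) = [6.4938 -5.8682; -5.8682 9.2550]
tr(P') = 15.7488


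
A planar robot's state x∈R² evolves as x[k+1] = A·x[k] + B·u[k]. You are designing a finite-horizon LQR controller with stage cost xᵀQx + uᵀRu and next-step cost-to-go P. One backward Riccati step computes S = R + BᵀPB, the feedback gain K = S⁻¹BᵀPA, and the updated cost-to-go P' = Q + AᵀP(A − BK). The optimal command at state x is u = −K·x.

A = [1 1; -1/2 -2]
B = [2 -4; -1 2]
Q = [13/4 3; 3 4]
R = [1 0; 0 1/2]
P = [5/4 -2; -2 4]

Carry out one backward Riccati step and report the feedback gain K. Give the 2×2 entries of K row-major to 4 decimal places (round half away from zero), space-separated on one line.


0.0552 0.1331 -0.2208 -0.5325

BᵀP = [4.5000 -8.0000; -9.0000 16.0000]
S = R + BᵀPB = [1 0; 0 1/2] + [17.0000 -34.0000; -34.0000 68.0000] = [18.0000 -34.0000; -34.0000 68.5000]
BᵀPA = [8.5000 20.5000; -17.0000 -41.0000]
K = S⁻¹·BᵀPA = [0.0552 0.1331; -0.2208 -0.5325]
A−BK = [0.0065 -1.3961; -0.0032 -0.8019]
AᵀP(A−BK) = [0.0276 0.0666; 0.0666 0.6899]
P' = Q + AᵀP(A−BK) = [3.2776 3.0666; 3.0666 4.6899]
tr(P') = 7.9675


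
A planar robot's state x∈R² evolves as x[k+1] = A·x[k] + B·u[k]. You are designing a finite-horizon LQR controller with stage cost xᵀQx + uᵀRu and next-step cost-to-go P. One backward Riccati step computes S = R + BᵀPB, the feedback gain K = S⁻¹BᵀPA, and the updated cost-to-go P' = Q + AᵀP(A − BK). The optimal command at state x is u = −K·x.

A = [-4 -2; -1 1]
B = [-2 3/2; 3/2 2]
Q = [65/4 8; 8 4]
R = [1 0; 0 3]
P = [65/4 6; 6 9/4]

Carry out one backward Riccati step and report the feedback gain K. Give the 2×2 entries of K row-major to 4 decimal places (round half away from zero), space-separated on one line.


1.5845 0.6442 -0.8965 -0.3007

BᵀP = [-23.5000 -8.6250; 36.3750 13.5000]
S = R + BᵀPB = [1 0; 0 3] + [34.0625 -52.5000; -52.5000 81.5625] = [35.0625 -52.5000; -52.5000 84.5625]
BᵀPA = [102.6250 38.3750; -159.0000 -59.2500]
K = S⁻¹·BᵀPA = [1.5845 0.6442; -0.8965 -0.3007]
A−BK = [0.5138 -0.2605; -1.5837 0.6351]
AᵀP(A−BK) = [5.0906 1.8247; 1.8247 0.7112]
P' = Q + AᵀP(A−BK) = [21.3406 9.8247; 9.8247 4.7112]
tr(P') = 26.0518


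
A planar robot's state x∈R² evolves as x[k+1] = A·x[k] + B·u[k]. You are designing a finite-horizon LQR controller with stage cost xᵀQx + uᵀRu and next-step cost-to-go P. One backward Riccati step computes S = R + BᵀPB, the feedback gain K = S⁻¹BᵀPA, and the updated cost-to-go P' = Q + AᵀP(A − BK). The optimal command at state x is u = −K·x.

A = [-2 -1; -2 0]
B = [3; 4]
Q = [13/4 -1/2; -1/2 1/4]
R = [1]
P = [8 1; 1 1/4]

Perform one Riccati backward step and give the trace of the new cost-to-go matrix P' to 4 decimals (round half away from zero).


BᵀP = [28.0000 4.0000]
S = R + BᵀPB = [1] + [100.0000] = [101.0000]
BᵀPA = [-64.0000 -28.0000]
K = S⁻¹·BᵀPA = [-0.6337 -0.2772]
A−BK = [-0.0990 -0.1683; 0.5347 1.1089]
AᵀP(A−BK) = [0.4455 0.2574; 0.2574 0.2376]
P' = Q + AᵀP(A−BK) = [3.6955 -0.2426; -0.2426 0.4876]
tr(P') = 4.1832

4.1832


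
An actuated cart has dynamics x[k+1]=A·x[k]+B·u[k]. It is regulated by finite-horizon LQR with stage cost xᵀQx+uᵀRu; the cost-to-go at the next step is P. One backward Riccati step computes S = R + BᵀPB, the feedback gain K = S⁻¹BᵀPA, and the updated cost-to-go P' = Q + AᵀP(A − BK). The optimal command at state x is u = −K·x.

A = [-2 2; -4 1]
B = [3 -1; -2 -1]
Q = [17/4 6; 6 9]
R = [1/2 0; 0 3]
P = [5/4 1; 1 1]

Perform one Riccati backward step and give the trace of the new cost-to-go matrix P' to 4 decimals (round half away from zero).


BᵀP = [1.7500 1.0000; -2.2500 -2.0000]
S = R + BᵀPB = [1/2 0; 0 3] + [3.2500 -2.7500; -2.7500 4.2500] = [3.7500 -2.7500; -2.7500 7.2500]
BᵀPA = [-7.5000 4.5000; 12.5000 -6.5000]
K = S⁻¹·BᵀPA = [-1.0191 0.7516; 1.3376 -0.6115]
A−BK = [2.3949 -0.8662; -4.7006 1.8917]
AᵀP(A−BK) = [12.6369 -5.7197; -5.7197 2.6433]
P' = Q + AᵀP(A−BK) = [16.8869 0.2803; 0.2803 11.6433]
tr(P') = 28.5303

28.5303
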